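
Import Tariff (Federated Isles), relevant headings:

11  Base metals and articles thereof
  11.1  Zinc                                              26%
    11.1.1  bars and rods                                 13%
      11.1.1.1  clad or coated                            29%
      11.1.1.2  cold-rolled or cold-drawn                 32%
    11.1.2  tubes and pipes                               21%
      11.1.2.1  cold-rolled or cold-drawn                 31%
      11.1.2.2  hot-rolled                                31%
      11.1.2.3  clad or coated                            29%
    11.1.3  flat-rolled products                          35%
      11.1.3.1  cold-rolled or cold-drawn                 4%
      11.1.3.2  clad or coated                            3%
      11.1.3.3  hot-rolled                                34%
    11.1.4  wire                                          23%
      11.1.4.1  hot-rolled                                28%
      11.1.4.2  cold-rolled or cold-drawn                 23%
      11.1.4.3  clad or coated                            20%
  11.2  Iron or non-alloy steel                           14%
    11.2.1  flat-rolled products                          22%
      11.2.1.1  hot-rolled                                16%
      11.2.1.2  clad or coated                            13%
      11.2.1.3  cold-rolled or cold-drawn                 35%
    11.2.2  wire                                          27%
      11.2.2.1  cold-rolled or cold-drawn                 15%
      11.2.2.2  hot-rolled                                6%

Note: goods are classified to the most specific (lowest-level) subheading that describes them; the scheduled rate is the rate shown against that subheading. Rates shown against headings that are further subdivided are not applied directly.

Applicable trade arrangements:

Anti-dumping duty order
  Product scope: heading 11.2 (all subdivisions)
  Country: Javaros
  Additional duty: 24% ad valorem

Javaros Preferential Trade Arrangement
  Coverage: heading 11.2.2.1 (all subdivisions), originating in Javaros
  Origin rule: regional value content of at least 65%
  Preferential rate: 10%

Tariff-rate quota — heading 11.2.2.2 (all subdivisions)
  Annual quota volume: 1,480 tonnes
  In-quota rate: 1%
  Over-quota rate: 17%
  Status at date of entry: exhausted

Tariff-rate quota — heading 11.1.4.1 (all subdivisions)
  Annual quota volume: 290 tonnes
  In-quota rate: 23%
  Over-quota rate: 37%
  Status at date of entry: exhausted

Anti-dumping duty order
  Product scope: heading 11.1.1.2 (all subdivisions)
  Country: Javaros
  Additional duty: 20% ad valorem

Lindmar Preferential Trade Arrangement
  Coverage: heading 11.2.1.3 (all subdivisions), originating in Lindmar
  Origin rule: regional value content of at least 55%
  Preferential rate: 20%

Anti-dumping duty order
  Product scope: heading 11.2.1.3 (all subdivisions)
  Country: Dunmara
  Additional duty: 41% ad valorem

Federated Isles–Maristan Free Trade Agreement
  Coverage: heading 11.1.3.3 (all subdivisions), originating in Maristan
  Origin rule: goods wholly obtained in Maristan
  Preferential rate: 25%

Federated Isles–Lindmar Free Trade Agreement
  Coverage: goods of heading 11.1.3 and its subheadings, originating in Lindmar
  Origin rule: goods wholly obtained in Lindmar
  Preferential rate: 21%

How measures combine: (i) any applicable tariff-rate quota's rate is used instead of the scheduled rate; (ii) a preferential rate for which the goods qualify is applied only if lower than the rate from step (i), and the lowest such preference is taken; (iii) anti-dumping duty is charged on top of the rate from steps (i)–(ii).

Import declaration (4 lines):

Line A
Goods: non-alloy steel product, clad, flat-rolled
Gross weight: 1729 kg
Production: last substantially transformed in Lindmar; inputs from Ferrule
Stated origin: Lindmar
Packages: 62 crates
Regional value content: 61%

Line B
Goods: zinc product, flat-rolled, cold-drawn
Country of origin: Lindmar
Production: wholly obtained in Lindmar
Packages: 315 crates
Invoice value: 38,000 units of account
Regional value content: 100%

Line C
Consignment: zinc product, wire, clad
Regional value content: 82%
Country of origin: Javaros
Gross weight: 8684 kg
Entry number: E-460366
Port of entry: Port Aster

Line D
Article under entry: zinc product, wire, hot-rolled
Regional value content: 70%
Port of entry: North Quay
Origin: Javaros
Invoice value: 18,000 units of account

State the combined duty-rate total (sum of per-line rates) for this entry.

74%

Line A: non-alloy steel → 11.2; flat-rolled → 11.2.1; clad → 11.2.1.2. Scheduled 13%. Lindmar agreement on 11.2.1.3: 11.2.1.2 not covered; Lindmar agreement on 11.1.3: 11.2.1.2 not covered. → 13%.
Line B: zinc → 11.1; flat-rolled → 11.1.3; cold-drawn → 11.1.3.1. Scheduled 4%. Lindmar agreement on 11.2.1.3: 11.1.3.1 not covered; Lindmar agreement on 11.1.3: wholly obtained → 21% available; preference 21% not lower than 4% → no reduction. → 4%.
Line C: zinc → 11.1; wire → 11.1.4; clad → 11.1.4.3. Scheduled 20%. Javaros agreement on 11.2.2.1: 11.1.4.3 not covered. → 20%.
Line D: zinc → 11.1; wire → 11.1.4; hot-rolled → 11.1.4.1. Scheduled 28%. quota on 11.1.4.1 exhausted → over-quota 37%; Javaros agreement on 11.2.2.1: 11.1.4.1 not covered. → 37%.
Sum: 13% + 4% + 20% + 37% = 74%.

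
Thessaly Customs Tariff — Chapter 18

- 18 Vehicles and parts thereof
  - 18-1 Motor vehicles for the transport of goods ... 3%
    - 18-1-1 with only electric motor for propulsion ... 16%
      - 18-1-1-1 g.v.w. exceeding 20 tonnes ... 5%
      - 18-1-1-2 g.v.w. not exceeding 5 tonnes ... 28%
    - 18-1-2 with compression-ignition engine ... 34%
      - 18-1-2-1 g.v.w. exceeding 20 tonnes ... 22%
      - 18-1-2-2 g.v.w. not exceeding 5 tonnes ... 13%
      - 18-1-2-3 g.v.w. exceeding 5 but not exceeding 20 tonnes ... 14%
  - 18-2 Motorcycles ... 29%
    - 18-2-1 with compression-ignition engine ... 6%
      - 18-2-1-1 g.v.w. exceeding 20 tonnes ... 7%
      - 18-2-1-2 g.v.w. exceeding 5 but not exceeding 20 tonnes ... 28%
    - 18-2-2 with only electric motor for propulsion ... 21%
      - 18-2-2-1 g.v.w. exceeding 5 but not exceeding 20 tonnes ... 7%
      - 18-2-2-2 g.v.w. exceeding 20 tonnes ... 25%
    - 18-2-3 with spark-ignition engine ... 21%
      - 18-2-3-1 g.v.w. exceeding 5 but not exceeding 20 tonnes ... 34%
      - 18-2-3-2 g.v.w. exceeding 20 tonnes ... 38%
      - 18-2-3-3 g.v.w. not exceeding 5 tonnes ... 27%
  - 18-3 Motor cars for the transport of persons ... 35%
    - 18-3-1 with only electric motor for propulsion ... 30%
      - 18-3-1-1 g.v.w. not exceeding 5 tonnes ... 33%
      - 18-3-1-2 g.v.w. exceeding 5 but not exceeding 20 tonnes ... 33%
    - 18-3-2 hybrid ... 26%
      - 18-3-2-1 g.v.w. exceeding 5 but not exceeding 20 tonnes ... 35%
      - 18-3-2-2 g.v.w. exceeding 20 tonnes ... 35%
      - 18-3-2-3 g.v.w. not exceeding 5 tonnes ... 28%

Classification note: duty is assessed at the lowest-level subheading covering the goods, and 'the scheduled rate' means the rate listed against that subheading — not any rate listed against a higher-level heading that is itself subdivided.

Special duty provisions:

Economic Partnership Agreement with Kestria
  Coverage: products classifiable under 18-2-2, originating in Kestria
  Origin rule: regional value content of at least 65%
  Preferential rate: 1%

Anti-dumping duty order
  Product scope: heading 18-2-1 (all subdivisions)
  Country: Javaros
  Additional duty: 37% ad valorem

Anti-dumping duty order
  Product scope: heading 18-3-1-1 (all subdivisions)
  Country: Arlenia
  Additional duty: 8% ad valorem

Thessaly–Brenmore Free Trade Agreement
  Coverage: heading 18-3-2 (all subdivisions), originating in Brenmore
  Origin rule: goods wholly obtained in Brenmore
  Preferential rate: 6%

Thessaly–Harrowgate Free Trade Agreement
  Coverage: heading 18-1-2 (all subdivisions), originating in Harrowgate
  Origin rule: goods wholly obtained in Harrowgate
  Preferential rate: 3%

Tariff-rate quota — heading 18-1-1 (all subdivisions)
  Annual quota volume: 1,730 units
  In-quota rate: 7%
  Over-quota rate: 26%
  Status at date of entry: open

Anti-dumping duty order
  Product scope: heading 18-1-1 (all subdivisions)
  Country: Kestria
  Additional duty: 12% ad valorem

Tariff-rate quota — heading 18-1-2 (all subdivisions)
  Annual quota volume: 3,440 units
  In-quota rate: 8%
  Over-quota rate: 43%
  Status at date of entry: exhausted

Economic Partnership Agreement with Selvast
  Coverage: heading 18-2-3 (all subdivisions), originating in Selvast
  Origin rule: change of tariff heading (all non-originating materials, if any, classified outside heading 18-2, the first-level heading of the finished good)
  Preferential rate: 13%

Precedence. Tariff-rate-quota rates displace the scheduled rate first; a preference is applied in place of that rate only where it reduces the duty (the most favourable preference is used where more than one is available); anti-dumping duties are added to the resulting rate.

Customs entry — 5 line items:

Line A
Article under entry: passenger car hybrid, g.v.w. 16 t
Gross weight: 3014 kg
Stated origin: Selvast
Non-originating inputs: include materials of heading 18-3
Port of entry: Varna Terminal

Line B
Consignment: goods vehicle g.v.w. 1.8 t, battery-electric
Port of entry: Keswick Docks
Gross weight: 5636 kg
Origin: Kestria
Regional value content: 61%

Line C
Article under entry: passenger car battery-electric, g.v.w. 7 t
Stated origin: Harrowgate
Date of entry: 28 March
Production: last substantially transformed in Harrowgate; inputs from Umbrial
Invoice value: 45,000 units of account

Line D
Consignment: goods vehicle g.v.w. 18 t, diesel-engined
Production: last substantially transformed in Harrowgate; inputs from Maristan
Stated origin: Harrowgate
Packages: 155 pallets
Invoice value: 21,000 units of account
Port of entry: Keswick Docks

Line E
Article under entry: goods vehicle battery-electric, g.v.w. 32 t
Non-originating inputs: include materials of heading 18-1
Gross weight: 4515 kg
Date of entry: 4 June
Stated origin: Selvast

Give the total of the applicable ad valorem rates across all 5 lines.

137%

Line A: passenger car → 18-3; hybrid → 18-3-2; g.v.w. 16 t → 18-3-2-1. Scheduled 35%. Selvast agreement on 18-2-3: 18-3-2-1 not covered. → 35%.
Line B: goods vehicle → 18-1; battery-electric → 18-1-1; g.v.w. 1.8 t → 18-1-1-2. Scheduled 28%. quota on 18-1-1 open → in-quota 7%; Kestria agreement on 18-2-2: 18-1-1-2 not covered; anti-dumping (Kestria, 18-1-1): +12%; total 7% + 12% = 19%. → 19%.
Line C: passenger car → 18-3; battery-electric → 18-3-1; g.v.w. 7 t → 18-3-1-2. Scheduled 33%. Harrowgate agreement on 18-1-2: 18-3-1-2 not covered. → 33%.
Line D: goods vehicle → 18-1; diesel-engined → 18-1-2; g.v.w. 18 t → 18-1-2-3. Scheduled 14%. quota on 18-1-2 exhausted → over-quota 43%; Harrowgate agreement on 18-1-2: not wholly obtained. → 43%.
Line E: goods vehicle → 18-1; battery-electric → 18-1-1; g.v.w. 32 t → 18-1-1-1. Scheduled 5%. quota on 18-1-1 open → in-quota 7%; Selvast agreement on 18-2-3: 18-1-1-1 not covered. → 7%.
Sum: 35% + 19% + 33% + 43% + 7% = 137%.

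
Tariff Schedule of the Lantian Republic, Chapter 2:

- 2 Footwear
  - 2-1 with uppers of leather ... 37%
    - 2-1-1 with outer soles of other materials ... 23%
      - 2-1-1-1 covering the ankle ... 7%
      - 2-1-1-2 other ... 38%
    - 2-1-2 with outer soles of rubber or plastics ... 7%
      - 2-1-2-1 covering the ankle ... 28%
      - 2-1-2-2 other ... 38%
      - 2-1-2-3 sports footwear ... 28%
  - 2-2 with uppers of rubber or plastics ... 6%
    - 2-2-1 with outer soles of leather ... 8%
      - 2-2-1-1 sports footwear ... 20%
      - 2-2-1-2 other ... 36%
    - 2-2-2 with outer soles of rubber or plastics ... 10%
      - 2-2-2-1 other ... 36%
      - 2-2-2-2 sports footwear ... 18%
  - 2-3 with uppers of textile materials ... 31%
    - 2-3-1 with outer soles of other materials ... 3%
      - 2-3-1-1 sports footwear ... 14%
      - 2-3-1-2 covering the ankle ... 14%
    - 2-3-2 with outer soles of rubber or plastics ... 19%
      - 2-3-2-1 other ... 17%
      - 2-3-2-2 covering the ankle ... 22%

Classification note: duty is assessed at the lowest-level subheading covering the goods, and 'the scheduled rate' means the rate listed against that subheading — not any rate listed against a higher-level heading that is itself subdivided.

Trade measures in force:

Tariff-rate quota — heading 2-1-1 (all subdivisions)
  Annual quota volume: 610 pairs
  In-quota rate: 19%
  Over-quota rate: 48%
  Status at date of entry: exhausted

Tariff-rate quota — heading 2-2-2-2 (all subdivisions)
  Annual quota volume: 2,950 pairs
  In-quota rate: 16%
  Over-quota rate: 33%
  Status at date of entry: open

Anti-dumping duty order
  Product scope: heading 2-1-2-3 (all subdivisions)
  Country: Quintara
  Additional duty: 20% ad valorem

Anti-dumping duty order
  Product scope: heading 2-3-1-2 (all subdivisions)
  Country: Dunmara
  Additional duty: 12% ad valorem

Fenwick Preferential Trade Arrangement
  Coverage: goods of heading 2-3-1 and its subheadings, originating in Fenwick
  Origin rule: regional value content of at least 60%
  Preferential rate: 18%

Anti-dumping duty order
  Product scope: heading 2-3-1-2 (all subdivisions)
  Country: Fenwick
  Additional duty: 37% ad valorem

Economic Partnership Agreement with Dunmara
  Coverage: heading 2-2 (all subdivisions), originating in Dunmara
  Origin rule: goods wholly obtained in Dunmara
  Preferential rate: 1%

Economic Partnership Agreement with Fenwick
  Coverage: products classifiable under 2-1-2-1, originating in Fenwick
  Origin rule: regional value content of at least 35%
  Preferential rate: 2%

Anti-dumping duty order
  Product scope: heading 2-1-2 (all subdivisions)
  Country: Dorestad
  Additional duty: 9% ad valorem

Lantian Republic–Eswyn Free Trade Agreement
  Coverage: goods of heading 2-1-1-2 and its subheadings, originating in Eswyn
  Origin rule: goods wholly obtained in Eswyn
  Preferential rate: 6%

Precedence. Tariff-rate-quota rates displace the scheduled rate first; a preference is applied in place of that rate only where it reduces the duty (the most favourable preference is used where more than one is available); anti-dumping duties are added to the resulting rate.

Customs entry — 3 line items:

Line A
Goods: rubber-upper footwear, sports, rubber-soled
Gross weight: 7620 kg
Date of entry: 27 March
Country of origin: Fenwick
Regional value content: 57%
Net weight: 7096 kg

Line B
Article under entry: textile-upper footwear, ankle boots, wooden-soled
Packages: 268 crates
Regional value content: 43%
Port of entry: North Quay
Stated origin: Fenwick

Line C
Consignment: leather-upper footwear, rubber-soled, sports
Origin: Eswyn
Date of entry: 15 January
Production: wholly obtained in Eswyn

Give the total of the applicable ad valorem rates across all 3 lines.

95%

Line A: rubber-upper → 2-2; rubber-soled → 2-2-2; sports → 2-2-2-2. Scheduled 18%. quota on 2-2-2-2 open → in-quota 16%; Fenwick agreement on 2-3-1: 2-2-2-2 not covered; Fenwick agreement on 2-1-2-1: 2-2-2-2 not covered. → 16%.
Line B: textile-upper → 2-3; wooden-soled → 2-3-1; ankle boots → 2-3-1-2. Scheduled 14%. Fenwick agreement on 2-3-1: RVC < 60%; Fenwick agreement on 2-1-2-1: 2-3-1-2 not covered; anti-dumping (Fenwick, 2-3-1-2): +37%; total 14% + 37% = 51%. → 51%.
Line C: leather-upper → 2-1; rubber-soled → 2-1-2; sports → 2-1-2-3. Scheduled 28%. Eswyn agreement on 2-1-1-2: 2-1-2-3 not covered. → 28%.
Sum: 16% + 51% + 28% = 95%.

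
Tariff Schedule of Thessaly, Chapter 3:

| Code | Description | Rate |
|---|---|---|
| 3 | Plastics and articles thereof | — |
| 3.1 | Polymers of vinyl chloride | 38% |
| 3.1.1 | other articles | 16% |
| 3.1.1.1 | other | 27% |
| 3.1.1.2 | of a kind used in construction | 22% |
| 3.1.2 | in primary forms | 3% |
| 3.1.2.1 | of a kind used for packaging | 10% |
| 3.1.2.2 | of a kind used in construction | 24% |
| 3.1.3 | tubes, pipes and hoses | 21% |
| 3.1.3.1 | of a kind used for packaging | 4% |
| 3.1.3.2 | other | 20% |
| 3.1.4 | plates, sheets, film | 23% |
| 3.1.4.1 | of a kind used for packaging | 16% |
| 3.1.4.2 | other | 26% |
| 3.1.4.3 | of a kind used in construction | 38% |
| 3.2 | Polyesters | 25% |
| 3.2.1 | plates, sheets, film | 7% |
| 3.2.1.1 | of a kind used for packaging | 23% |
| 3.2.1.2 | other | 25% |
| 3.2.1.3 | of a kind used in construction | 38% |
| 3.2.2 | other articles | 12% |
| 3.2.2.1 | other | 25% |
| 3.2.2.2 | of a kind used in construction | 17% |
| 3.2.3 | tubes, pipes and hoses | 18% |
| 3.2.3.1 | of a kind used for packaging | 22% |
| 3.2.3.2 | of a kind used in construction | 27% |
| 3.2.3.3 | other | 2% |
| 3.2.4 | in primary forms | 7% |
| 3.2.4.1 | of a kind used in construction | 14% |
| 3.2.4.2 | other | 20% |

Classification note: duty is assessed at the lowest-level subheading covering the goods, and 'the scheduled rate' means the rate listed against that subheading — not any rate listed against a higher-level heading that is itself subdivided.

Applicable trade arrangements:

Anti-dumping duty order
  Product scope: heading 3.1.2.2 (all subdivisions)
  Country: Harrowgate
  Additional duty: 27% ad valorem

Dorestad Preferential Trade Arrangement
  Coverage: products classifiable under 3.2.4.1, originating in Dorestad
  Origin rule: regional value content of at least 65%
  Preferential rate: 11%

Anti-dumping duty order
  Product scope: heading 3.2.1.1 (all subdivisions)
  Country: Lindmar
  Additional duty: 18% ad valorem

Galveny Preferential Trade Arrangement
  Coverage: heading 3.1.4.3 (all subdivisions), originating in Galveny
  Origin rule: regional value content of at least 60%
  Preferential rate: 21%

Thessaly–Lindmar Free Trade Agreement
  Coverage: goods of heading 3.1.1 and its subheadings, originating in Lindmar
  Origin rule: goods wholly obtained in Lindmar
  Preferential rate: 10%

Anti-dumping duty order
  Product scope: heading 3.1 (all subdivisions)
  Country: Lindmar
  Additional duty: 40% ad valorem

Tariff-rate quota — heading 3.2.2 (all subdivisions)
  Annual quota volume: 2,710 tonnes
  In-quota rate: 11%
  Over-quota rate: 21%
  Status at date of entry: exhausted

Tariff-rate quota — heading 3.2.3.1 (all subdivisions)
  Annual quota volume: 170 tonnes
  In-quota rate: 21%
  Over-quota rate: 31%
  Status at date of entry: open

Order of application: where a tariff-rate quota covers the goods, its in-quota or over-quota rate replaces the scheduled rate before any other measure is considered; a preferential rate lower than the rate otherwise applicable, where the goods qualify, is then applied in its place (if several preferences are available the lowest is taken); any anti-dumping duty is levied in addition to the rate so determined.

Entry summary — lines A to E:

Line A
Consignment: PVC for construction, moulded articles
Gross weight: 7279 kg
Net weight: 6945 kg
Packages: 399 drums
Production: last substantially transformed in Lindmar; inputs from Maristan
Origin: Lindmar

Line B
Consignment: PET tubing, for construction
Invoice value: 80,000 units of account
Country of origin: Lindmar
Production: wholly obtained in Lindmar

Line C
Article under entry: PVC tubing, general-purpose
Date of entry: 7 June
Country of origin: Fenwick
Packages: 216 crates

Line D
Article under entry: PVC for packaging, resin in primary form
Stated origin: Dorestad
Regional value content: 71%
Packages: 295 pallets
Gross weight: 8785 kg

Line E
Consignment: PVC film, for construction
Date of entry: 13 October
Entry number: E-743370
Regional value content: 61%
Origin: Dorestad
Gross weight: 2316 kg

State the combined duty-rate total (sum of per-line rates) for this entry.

157%

Line A: PVC → 3.1; moulded articles → 3.1.1; for construction → 3.1.1.2. Scheduled 22%. Lindmar agreement on 3.1.1: not wholly obtained; anti-dumping (Lindmar, 3.1): +40%; total 22% + 40% = 62%. → 62%.
Line B: PET → 3.2; tubing → 3.2.3; for construction → 3.2.3.2. Scheduled 27%. Lindmar agreement on 3.1.1: 3.2.3.2 not covered. → 27%.
Line C: PVC → 3.1; tubing → 3.1.3; general-purpose → 3.1.3.2. Scheduled 20%. No special measure applies. → 20%.
Line D: PVC → 3.1; resin in primary form → 3.1.2; for packaging → 3.1.2.1. Scheduled 10%. Dorestad agreement on 3.2.4.1: 3.1.2.1 not covered. → 10%.
Line E: PVC → 3.1; film → 3.1.4; for construction → 3.1.4.3. Scheduled 38%. Dorestad agreement on 3.2.4.1: 3.1.4.3 not covered. → 38%.
Sum: 62% + 27% + 20% + 10% + 38% = 157%.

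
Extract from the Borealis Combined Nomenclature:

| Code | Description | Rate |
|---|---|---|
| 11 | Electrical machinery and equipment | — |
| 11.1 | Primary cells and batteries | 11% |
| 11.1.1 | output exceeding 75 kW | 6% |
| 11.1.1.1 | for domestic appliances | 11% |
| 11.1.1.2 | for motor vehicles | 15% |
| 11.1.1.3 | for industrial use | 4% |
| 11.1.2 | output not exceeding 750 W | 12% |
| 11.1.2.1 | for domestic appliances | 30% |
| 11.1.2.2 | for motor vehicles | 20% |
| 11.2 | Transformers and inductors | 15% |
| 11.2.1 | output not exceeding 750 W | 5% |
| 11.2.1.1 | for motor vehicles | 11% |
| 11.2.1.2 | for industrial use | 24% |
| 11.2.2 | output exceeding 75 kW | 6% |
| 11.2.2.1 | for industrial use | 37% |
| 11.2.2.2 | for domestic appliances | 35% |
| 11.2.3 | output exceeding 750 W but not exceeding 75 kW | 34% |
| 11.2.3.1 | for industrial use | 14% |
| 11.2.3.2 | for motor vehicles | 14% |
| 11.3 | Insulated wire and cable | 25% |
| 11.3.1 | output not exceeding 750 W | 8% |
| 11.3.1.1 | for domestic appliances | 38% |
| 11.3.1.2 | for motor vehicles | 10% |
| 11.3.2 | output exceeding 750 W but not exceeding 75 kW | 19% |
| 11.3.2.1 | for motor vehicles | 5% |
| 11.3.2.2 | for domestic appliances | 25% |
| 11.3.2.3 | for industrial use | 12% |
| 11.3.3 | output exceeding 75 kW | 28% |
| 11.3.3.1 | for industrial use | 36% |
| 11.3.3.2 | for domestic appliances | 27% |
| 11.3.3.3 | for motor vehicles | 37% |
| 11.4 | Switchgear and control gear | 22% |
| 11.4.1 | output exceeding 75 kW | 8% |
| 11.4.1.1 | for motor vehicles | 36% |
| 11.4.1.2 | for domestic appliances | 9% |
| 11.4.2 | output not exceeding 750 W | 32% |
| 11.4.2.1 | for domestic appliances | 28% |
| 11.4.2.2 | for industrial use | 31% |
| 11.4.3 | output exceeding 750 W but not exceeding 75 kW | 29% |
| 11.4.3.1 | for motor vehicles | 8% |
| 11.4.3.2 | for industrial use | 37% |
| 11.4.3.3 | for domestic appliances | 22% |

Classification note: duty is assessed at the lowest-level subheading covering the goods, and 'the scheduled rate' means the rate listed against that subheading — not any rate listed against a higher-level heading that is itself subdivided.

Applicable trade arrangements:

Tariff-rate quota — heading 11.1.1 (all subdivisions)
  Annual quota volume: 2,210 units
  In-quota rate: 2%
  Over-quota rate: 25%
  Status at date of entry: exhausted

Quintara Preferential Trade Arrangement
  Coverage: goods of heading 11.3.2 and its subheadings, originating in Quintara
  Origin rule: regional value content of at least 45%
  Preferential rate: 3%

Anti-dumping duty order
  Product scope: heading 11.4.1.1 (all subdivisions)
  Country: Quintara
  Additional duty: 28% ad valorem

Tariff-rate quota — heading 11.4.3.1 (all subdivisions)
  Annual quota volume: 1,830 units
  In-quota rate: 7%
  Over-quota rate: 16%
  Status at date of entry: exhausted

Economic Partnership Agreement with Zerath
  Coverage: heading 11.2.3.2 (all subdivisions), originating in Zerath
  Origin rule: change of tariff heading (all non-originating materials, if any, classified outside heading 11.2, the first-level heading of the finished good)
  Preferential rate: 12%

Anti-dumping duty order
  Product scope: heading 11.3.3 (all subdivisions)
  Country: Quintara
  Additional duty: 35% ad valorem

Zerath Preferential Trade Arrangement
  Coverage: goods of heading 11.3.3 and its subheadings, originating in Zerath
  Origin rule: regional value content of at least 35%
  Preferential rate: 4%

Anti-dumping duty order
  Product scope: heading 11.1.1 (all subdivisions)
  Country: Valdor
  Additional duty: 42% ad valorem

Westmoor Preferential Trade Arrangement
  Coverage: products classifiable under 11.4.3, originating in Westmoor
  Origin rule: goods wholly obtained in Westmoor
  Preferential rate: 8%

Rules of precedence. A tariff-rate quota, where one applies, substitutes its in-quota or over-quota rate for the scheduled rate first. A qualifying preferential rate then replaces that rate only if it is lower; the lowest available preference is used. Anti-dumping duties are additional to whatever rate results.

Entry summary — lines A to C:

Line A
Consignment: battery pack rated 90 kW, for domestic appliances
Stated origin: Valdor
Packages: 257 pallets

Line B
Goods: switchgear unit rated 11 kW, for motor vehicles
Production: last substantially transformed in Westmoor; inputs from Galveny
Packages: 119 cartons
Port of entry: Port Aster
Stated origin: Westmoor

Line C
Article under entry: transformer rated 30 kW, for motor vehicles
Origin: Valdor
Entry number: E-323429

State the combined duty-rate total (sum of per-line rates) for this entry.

Line A: battery pack → 11.1; rated 90 kW → 11.1.1; for domestic appliances → 11.1.1.1. Scheduled 11%. quota on 11.1.1 exhausted → over-quota 25%; anti-dumping (Valdor, 11.1.1): +42%; total 25% + 42% = 67%. → 67%.
Line B: switchgear unit → 11.4; rated 11 kW → 11.4.3; for motor vehicles → 11.4.3.1. Scheduled 8%. quota on 11.4.3.1 exhausted → over-quota 16%; Westmoor agreement on 11.4.3: not wholly obtained. → 16%.
Line C: transformer → 11.2; rated 30 kW → 11.2.3; for motor vehicles → 11.2.3.2. Scheduled 14%. No special measure applies. → 14%.
Sum: 67% + 16% + 14% = 97%.

97%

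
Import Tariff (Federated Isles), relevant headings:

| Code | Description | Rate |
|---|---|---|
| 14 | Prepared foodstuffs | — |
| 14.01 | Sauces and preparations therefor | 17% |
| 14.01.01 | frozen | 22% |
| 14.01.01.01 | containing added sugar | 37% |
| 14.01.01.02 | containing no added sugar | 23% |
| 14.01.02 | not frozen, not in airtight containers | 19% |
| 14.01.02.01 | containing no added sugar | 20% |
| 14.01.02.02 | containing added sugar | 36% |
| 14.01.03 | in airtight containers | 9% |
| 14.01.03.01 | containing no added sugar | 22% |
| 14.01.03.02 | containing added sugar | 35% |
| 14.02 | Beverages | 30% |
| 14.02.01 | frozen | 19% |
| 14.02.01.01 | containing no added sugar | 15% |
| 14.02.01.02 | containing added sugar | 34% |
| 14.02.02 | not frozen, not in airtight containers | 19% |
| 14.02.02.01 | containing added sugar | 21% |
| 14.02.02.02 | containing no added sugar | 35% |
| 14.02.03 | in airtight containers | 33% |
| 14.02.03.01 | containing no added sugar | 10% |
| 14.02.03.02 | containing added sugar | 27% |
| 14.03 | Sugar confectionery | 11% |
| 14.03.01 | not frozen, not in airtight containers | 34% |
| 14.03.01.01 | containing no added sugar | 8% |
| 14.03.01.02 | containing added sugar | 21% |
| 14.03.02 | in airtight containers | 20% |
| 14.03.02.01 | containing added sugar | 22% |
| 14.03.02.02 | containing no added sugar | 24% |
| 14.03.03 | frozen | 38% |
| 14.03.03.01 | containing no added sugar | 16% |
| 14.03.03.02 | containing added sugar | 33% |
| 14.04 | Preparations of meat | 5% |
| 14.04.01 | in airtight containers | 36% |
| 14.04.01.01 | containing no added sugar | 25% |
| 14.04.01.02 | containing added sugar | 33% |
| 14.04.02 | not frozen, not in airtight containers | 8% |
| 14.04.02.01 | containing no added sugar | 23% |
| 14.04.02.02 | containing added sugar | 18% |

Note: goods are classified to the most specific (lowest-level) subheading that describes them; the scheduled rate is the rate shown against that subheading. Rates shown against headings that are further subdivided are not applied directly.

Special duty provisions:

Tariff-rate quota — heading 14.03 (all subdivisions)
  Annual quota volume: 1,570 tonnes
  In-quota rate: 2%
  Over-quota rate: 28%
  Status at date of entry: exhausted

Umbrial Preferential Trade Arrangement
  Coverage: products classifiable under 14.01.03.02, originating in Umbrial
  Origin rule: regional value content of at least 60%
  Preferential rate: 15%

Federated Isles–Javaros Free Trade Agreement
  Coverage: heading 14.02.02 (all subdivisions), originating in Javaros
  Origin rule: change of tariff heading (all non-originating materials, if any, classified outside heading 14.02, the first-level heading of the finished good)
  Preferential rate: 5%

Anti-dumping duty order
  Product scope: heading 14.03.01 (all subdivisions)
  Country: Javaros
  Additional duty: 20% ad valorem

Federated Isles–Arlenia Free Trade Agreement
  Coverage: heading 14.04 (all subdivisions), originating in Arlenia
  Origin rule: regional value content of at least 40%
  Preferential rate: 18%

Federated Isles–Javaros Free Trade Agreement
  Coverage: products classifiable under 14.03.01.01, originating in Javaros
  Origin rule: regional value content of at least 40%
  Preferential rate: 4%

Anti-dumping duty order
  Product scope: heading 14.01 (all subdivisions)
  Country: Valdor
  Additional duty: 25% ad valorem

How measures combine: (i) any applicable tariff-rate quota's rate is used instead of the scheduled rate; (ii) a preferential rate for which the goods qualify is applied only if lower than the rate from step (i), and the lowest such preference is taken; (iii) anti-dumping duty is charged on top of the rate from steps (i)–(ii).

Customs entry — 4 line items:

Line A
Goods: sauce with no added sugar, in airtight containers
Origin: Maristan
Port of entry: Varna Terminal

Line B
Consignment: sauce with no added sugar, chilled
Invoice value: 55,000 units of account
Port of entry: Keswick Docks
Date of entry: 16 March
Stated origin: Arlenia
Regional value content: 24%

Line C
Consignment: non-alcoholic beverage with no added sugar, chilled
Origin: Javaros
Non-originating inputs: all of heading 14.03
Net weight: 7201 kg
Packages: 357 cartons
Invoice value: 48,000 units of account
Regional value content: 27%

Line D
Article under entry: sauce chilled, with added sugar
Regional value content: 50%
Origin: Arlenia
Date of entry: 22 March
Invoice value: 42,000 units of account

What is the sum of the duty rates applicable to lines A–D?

Line A: sauce → 14.01; in airtight containers → 14.01.03; with no added sugar → 14.01.03.01. Scheduled 22%. No special measure applies. → 22%.
Line B: sauce → 14.01; chilled → 14.01.02; with no added sugar → 14.01.02.01. Scheduled 20%. Arlenia agreement on 14.04: 14.01.02.01 not covered. → 20%.
Line C: non-alcoholic beverage → 14.02; chilled → 14.02.02; with no added sugar → 14.02.02.02. Scheduled 35%. Javaros agreement on 14.02.02: CTH met → 5% available; Javaros agreement on 14.03.01.01: 14.02.02.02 not covered; preferential 5%. → 5%.
Line D: sauce → 14.01; chilled → 14.01.02; with added sugar → 14.01.02.02. Scheduled 36%. Arlenia agreement on 14.04: 14.01.02.02 not covered. → 36%.
Sum: 22% + 20% + 5% + 36% = 83%.

83%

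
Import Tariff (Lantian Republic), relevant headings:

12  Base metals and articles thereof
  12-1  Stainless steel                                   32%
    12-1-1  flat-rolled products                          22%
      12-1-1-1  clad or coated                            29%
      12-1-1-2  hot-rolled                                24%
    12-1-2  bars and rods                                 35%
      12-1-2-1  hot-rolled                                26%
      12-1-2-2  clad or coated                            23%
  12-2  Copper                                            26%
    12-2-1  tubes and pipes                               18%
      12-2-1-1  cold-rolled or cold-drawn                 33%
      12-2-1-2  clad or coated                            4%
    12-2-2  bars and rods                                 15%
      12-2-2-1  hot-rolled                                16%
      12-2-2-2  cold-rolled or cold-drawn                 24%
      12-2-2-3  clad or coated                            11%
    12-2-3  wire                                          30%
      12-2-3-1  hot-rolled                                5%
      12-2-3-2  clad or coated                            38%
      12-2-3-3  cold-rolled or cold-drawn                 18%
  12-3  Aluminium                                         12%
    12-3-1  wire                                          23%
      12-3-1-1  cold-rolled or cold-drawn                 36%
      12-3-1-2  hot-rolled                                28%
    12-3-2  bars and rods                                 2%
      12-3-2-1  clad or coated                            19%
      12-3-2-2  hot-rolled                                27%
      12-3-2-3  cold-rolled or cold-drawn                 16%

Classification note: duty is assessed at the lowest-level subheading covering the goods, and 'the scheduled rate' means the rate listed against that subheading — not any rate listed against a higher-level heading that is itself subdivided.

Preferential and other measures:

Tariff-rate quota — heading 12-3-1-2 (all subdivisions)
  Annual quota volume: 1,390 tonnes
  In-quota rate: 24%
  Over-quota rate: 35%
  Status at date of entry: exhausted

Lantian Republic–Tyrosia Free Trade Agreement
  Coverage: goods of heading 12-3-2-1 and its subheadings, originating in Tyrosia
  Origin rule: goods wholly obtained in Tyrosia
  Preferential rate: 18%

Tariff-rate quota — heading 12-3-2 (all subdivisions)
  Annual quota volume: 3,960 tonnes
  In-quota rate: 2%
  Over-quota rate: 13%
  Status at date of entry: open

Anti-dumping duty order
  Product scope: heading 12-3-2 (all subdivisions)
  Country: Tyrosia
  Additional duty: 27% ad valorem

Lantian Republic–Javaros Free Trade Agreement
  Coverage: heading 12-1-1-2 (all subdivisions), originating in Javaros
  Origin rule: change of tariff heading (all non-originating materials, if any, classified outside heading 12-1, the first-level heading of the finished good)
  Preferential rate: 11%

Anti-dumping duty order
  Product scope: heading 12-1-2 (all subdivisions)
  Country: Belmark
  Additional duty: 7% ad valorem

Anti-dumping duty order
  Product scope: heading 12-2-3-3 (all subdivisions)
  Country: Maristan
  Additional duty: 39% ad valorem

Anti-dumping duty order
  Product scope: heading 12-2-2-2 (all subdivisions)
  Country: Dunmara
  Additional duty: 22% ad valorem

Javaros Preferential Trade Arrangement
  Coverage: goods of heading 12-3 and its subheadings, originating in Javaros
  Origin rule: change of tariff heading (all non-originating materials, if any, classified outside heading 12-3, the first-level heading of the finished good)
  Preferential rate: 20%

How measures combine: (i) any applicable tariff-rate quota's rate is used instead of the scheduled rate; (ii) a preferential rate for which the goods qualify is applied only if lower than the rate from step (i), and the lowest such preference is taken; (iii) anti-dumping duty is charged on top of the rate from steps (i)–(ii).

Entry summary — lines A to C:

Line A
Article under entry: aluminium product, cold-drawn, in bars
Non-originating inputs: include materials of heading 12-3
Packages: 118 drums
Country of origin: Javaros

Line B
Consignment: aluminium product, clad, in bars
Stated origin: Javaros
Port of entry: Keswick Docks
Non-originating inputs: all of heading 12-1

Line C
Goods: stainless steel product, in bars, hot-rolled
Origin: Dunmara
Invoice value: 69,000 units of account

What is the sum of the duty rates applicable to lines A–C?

Line A: aluminium → 12-3; in bars → 12-3-2; cold-drawn → 12-3-2-3. Scheduled 16%. quota on 12-3-2 open → in-quota 2%; Javaros agreement on 12-1-1-2: 12-3-2-3 not covered; Javaros agreement on 12-3: CTH not met. → 2%.
Line B: aluminium → 12-3; in bars → 12-3-2; clad → 12-3-2-1. Scheduled 19%. quota on 12-3-2 open → in-quota 2%; Javaros agreement on 12-1-1-2: 12-3-2-1 not covered; Javaros agreement on 12-3: CTH met → 20% available; preference 20% not lower than 2% → no reduction. → 2%.
Line C: stainless steel → 12-1; in bars → 12-1-2; hot-rolled → 12-1-2-1. Scheduled 26%. No special measure applies. → 26%.
Sum: 2% + 2% + 26% = 30%.

30%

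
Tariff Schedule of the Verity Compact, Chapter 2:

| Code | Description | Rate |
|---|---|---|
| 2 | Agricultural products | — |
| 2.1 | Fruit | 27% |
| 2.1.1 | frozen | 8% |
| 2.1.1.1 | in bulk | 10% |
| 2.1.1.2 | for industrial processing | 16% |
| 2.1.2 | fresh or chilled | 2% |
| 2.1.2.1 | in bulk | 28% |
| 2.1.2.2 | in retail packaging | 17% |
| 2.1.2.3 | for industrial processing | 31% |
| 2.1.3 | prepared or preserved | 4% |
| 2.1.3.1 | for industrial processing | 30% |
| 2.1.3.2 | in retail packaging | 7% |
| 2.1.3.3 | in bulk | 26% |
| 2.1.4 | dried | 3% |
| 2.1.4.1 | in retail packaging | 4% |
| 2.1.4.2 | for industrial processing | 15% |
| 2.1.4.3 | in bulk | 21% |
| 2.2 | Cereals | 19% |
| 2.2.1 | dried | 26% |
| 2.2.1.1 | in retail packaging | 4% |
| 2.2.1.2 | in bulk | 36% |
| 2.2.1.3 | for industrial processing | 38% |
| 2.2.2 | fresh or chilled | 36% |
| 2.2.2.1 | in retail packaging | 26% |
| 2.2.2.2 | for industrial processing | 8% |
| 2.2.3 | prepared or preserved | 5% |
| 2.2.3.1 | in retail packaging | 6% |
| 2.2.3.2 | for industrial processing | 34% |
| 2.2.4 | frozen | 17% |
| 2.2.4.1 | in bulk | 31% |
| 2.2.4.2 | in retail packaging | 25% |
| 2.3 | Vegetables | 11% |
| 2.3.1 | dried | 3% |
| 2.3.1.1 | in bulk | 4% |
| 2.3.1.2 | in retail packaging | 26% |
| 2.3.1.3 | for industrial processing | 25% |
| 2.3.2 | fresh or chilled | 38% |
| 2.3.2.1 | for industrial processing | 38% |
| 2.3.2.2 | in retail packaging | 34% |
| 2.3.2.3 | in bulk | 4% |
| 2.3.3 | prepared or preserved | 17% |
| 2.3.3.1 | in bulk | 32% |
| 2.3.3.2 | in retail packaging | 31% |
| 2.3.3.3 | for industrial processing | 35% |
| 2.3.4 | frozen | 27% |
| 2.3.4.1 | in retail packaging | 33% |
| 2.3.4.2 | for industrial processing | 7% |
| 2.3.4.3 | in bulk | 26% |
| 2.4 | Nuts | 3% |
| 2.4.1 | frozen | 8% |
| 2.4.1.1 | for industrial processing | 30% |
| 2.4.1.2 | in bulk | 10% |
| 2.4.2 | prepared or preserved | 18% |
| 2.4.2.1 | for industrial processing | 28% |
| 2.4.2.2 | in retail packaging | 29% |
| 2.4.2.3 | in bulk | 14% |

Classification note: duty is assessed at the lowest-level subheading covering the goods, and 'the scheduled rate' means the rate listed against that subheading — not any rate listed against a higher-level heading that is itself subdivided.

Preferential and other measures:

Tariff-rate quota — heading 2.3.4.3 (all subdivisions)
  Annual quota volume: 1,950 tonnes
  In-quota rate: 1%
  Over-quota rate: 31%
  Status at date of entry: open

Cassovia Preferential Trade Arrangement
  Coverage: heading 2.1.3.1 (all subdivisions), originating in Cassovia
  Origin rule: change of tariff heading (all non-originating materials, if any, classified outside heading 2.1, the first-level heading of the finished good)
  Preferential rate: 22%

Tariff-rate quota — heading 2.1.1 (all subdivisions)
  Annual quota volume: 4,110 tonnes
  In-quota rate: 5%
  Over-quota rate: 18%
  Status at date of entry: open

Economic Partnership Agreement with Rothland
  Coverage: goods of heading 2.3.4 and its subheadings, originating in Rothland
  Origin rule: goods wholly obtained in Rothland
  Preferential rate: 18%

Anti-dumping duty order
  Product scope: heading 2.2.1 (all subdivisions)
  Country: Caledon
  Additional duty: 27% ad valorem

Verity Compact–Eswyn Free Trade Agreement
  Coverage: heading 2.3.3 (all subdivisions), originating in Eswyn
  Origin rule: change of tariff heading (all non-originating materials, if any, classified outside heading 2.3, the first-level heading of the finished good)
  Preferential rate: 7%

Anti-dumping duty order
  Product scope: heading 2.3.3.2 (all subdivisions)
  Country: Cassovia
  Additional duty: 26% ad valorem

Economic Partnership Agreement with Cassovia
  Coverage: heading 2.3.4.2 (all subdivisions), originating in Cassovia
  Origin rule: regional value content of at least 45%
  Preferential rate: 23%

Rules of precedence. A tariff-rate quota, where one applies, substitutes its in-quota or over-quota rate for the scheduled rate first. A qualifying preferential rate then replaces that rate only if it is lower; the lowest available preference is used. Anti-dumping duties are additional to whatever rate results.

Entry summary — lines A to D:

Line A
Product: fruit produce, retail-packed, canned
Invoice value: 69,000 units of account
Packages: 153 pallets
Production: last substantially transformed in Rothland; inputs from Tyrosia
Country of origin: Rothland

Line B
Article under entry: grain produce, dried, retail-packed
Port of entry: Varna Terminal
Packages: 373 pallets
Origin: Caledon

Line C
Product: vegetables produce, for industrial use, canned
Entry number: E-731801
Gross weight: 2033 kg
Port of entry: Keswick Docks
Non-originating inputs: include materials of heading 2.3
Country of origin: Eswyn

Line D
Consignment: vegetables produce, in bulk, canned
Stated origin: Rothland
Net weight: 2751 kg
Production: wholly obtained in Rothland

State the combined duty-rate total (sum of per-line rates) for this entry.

105%

Line A: fruit → 2.1; canned → 2.1.3; retail-packed → 2.1.3.2. Scheduled 7%. Rothland agreement on 2.3.4: 2.1.3.2 not covered. → 7%.
Line B: grain → 2.2; dried → 2.2.1; retail-packed → 2.2.1.1. Scheduled 4%. anti-dumping (Caledon, 2.2.1): +27%; total 4% + 27% = 31%. → 31%.
Line C: vegetables → 2.3; canned → 2.3.3; for industrial use → 2.3.3.3. Scheduled 35%. Eswyn agreement on 2.3.3: CTH not met. → 35%.
Line D: vegetables → 2.3; canned → 2.3.3; in bulk → 2.3.3.1. Scheduled 32%. Rothland agreement on 2.3.4: 2.3.3.1 not covered. → 32%.
Sum: 7% + 31% + 35% + 32% = 105%.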